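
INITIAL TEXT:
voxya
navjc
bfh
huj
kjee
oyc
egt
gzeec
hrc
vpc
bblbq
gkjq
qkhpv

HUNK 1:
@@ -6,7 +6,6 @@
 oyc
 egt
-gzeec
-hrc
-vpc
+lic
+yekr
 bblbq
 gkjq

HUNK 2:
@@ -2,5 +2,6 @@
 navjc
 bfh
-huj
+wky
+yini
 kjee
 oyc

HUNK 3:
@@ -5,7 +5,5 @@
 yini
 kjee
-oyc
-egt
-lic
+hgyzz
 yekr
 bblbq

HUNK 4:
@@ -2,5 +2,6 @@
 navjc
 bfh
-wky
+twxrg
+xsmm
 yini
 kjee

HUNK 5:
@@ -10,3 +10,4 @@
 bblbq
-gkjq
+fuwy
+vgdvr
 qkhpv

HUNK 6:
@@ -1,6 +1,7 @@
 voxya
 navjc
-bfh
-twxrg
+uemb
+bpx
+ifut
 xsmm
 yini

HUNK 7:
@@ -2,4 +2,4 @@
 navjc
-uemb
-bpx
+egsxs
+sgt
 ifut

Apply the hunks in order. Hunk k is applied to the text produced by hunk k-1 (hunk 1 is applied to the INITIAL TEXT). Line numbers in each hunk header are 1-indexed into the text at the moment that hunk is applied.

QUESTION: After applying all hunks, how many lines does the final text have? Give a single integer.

Hunk 1: at line 6 remove [gzeec,hrc,vpc] add [lic,yekr] -> 12 lines: voxya navjc bfh huj kjee oyc egt lic yekr bblbq gkjq qkhpv
Hunk 2: at line 2 remove [huj] add [wky,yini] -> 13 lines: voxya navjc bfh wky yini kjee oyc egt lic yekr bblbq gkjq qkhpv
Hunk 3: at line 5 remove [oyc,egt,lic] add [hgyzz] -> 11 lines: voxya navjc bfh wky yini kjee hgyzz yekr bblbq gkjq qkhpv
Hunk 4: at line 2 remove [wky] add [twxrg,xsmm] -> 12 lines: voxya navjc bfh twxrg xsmm yini kjee hgyzz yekr bblbq gkjq qkhpv
Hunk 5: at line 10 remove [gkjq] add [fuwy,vgdvr] -> 13 lines: voxya navjc bfh twxrg xsmm yini kjee hgyzz yekr bblbq fuwy vgdvr qkhpv
Hunk 6: at line 1 remove [bfh,twxrg] add [uemb,bpx,ifut] -> 14 lines: voxya navjc uemb bpx ifut xsmm yini kjee hgyzz yekr bblbq fuwy vgdvr qkhpv
Hunk 7: at line 2 remove [uemb,bpx] add [egsxs,sgt] -> 14 lines: voxya navjc egsxs sgt ifut xsmm yini kjee hgyzz yekr bblbq fuwy vgdvr qkhpv
Final line count: 14

Answer: 14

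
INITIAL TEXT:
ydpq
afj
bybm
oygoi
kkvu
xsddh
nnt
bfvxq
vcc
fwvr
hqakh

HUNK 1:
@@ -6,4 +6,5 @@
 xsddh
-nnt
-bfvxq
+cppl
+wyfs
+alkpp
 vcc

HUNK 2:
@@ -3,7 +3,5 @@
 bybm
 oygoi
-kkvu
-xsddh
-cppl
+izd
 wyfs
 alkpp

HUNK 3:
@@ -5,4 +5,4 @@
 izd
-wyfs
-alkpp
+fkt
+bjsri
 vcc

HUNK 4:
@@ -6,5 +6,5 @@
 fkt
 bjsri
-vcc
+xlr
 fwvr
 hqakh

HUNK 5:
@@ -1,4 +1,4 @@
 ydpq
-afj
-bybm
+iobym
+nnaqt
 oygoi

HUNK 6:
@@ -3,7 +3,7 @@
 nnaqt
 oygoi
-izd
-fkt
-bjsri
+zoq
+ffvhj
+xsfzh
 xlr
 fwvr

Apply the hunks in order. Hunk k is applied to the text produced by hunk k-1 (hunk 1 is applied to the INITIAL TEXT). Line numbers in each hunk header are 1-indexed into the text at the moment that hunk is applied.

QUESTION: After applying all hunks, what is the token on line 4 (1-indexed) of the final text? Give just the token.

Answer: oygoi

Derivation:
Hunk 1: at line 6 remove [nnt,bfvxq] add [cppl,wyfs,alkpp] -> 12 lines: ydpq afj bybm oygoi kkvu xsddh cppl wyfs alkpp vcc fwvr hqakh
Hunk 2: at line 3 remove [kkvu,xsddh,cppl] add [izd] -> 10 lines: ydpq afj bybm oygoi izd wyfs alkpp vcc fwvr hqakh
Hunk 3: at line 5 remove [wyfs,alkpp] add [fkt,bjsri] -> 10 lines: ydpq afj bybm oygoi izd fkt bjsri vcc fwvr hqakh
Hunk 4: at line 6 remove [vcc] add [xlr] -> 10 lines: ydpq afj bybm oygoi izd fkt bjsri xlr fwvr hqakh
Hunk 5: at line 1 remove [afj,bybm] add [iobym,nnaqt] -> 10 lines: ydpq iobym nnaqt oygoi izd fkt bjsri xlr fwvr hqakh
Hunk 6: at line 3 remove [izd,fkt,bjsri] add [zoq,ffvhj,xsfzh] -> 10 lines: ydpq iobym nnaqt oygoi zoq ffvhj xsfzh xlr fwvr hqakh
Final line 4: oygoi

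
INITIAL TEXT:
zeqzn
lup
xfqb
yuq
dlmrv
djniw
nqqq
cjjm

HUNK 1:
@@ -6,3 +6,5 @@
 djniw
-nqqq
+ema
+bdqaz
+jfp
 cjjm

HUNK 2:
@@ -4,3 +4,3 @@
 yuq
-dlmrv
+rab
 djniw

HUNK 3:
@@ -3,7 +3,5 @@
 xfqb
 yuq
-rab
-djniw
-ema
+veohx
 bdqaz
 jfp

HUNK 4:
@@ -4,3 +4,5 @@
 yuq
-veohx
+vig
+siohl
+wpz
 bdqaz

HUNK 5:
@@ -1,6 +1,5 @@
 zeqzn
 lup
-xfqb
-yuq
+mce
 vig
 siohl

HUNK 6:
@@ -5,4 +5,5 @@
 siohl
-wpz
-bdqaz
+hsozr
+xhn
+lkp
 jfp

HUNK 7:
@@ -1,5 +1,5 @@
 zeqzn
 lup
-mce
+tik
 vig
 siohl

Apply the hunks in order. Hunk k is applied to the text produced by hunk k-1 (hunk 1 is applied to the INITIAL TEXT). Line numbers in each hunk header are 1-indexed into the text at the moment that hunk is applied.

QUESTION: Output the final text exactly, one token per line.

Hunk 1: at line 6 remove [nqqq] add [ema,bdqaz,jfp] -> 10 lines: zeqzn lup xfqb yuq dlmrv djniw ema bdqaz jfp cjjm
Hunk 2: at line 4 remove [dlmrv] add [rab] -> 10 lines: zeqzn lup xfqb yuq rab djniw ema bdqaz jfp cjjm
Hunk 3: at line 3 remove [rab,djniw,ema] add [veohx] -> 8 lines: zeqzn lup xfqb yuq veohx bdqaz jfp cjjm
Hunk 4: at line 4 remove [veohx] add [vig,siohl,wpz] -> 10 lines: zeqzn lup xfqb yuq vig siohl wpz bdqaz jfp cjjm
Hunk 5: at line 1 remove [xfqb,yuq] add [mce] -> 9 lines: zeqzn lup mce vig siohl wpz bdqaz jfp cjjm
Hunk 6: at line 5 remove [wpz,bdqaz] add [hsozr,xhn,lkp] -> 10 lines: zeqzn lup mce vig siohl hsozr xhn lkp jfp cjjm
Hunk 7: at line 1 remove [mce] add [tik] -> 10 lines: zeqzn lup tik vig siohl hsozr xhn lkp jfp cjjm

Answer: zeqzn
lup
tik
vig
siohl
hsozr
xhn
lkp
jfp
cjjm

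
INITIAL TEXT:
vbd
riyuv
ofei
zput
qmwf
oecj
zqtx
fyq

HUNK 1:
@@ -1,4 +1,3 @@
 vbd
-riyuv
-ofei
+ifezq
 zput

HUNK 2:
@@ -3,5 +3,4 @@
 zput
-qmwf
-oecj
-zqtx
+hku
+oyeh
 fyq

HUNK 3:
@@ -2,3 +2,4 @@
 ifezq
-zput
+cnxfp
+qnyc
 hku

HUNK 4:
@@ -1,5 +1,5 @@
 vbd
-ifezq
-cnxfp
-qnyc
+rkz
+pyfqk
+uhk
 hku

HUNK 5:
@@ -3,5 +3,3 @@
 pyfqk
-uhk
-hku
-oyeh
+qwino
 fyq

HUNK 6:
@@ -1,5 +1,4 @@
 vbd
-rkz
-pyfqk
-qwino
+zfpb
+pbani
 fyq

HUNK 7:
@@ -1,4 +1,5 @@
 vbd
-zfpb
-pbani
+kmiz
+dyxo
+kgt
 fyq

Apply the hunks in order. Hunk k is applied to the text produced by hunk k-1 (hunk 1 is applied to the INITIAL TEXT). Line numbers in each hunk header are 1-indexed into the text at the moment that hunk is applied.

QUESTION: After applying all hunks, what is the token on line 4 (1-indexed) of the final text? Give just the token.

Answer: kgt

Derivation:
Hunk 1: at line 1 remove [riyuv,ofei] add [ifezq] -> 7 lines: vbd ifezq zput qmwf oecj zqtx fyq
Hunk 2: at line 3 remove [qmwf,oecj,zqtx] add [hku,oyeh] -> 6 lines: vbd ifezq zput hku oyeh fyq
Hunk 3: at line 2 remove [zput] add [cnxfp,qnyc] -> 7 lines: vbd ifezq cnxfp qnyc hku oyeh fyq
Hunk 4: at line 1 remove [ifezq,cnxfp,qnyc] add [rkz,pyfqk,uhk] -> 7 lines: vbd rkz pyfqk uhk hku oyeh fyq
Hunk 5: at line 3 remove [uhk,hku,oyeh] add [qwino] -> 5 lines: vbd rkz pyfqk qwino fyq
Hunk 6: at line 1 remove [rkz,pyfqk,qwino] add [zfpb,pbani] -> 4 lines: vbd zfpb pbani fyq
Hunk 7: at line 1 remove [zfpb,pbani] add [kmiz,dyxo,kgt] -> 5 lines: vbd kmiz dyxo kgt fyq
Final line 4: kgt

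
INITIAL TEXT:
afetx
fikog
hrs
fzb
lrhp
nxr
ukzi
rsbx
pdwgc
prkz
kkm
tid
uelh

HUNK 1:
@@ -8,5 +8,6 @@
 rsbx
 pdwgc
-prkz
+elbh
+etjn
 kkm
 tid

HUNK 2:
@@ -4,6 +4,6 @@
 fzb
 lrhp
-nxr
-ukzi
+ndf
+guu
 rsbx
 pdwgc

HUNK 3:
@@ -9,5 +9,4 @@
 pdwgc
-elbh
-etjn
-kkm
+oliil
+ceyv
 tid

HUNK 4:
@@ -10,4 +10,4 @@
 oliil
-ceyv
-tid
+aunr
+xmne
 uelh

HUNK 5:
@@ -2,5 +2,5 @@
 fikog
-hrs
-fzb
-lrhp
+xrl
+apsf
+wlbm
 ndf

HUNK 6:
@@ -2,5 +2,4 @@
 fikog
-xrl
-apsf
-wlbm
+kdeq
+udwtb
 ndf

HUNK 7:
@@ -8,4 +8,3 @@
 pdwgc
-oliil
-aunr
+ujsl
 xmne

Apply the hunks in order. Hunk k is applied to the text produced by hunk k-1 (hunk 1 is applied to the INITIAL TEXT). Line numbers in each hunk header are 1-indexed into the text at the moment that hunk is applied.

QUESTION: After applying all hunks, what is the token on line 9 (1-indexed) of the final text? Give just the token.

Hunk 1: at line 8 remove [prkz] add [elbh,etjn] -> 14 lines: afetx fikog hrs fzb lrhp nxr ukzi rsbx pdwgc elbh etjn kkm tid uelh
Hunk 2: at line 4 remove [nxr,ukzi] add [ndf,guu] -> 14 lines: afetx fikog hrs fzb lrhp ndf guu rsbx pdwgc elbh etjn kkm tid uelh
Hunk 3: at line 9 remove [elbh,etjn,kkm] add [oliil,ceyv] -> 13 lines: afetx fikog hrs fzb lrhp ndf guu rsbx pdwgc oliil ceyv tid uelh
Hunk 4: at line 10 remove [ceyv,tid] add [aunr,xmne] -> 13 lines: afetx fikog hrs fzb lrhp ndf guu rsbx pdwgc oliil aunr xmne uelh
Hunk 5: at line 2 remove [hrs,fzb,lrhp] add [xrl,apsf,wlbm] -> 13 lines: afetx fikog xrl apsf wlbm ndf guu rsbx pdwgc oliil aunr xmne uelh
Hunk 6: at line 2 remove [xrl,apsf,wlbm] add [kdeq,udwtb] -> 12 lines: afetx fikog kdeq udwtb ndf guu rsbx pdwgc oliil aunr xmne uelh
Hunk 7: at line 8 remove [oliil,aunr] add [ujsl] -> 11 lines: afetx fikog kdeq udwtb ndf guu rsbx pdwgc ujsl xmne uelh
Final line 9: ujsl

Answer: ujsl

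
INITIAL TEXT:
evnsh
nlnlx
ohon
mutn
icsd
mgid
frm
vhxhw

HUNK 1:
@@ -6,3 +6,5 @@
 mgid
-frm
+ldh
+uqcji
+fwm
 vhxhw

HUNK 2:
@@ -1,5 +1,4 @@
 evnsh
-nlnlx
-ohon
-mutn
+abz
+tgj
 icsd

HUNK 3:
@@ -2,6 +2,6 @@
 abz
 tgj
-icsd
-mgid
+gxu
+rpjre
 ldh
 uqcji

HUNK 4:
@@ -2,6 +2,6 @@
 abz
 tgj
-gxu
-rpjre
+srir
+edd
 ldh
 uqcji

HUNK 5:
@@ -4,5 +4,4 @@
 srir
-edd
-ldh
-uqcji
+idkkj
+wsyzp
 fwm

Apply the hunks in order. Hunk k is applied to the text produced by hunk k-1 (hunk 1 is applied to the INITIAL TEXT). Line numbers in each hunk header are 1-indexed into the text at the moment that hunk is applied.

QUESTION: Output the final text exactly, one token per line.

Answer: evnsh
abz
tgj
srir
idkkj
wsyzp
fwm
vhxhw

Derivation:
Hunk 1: at line 6 remove [frm] add [ldh,uqcji,fwm] -> 10 lines: evnsh nlnlx ohon mutn icsd mgid ldh uqcji fwm vhxhw
Hunk 2: at line 1 remove [nlnlx,ohon,mutn] add [abz,tgj] -> 9 lines: evnsh abz tgj icsd mgid ldh uqcji fwm vhxhw
Hunk 3: at line 2 remove [icsd,mgid] add [gxu,rpjre] -> 9 lines: evnsh abz tgj gxu rpjre ldh uqcji fwm vhxhw
Hunk 4: at line 2 remove [gxu,rpjre] add [srir,edd] -> 9 lines: evnsh abz tgj srir edd ldh uqcji fwm vhxhw
Hunk 5: at line 4 remove [edd,ldh,uqcji] add [idkkj,wsyzp] -> 8 lines: evnsh abz tgj srir idkkj wsyzp fwm vhxhw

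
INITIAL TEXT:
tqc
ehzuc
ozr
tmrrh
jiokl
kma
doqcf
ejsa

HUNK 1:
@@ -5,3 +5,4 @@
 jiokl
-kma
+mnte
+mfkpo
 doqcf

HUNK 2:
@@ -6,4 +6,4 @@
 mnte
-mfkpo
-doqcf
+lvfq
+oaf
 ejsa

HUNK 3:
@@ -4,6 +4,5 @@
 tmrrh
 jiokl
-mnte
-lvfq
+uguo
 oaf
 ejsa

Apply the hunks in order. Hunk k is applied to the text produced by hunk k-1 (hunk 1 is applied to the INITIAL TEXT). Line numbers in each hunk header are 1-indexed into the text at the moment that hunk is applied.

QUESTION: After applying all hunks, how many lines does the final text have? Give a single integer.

Hunk 1: at line 5 remove [kma] add [mnte,mfkpo] -> 9 lines: tqc ehzuc ozr tmrrh jiokl mnte mfkpo doqcf ejsa
Hunk 2: at line 6 remove [mfkpo,doqcf] add [lvfq,oaf] -> 9 lines: tqc ehzuc ozr tmrrh jiokl mnte lvfq oaf ejsa
Hunk 3: at line 4 remove [mnte,lvfq] add [uguo] -> 8 lines: tqc ehzuc ozr tmrrh jiokl uguo oaf ejsa
Final line count: 8

Answer: 8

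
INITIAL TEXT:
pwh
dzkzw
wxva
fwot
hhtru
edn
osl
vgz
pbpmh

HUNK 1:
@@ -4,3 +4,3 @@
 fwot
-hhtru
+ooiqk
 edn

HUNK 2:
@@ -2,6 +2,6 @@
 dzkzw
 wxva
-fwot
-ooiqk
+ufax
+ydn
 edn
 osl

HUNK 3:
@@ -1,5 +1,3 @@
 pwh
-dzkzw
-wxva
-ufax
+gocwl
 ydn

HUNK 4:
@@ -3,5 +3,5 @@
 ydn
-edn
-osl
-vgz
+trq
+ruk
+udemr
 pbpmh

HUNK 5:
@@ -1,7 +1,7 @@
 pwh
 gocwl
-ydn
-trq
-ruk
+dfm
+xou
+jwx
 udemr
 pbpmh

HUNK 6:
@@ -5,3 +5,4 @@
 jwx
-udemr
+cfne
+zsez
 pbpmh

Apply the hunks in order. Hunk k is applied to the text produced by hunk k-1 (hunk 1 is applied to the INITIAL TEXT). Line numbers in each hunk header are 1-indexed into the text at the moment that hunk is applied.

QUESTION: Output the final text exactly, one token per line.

Hunk 1: at line 4 remove [hhtru] add [ooiqk] -> 9 lines: pwh dzkzw wxva fwot ooiqk edn osl vgz pbpmh
Hunk 2: at line 2 remove [fwot,ooiqk] add [ufax,ydn] -> 9 lines: pwh dzkzw wxva ufax ydn edn osl vgz pbpmh
Hunk 3: at line 1 remove [dzkzw,wxva,ufax] add [gocwl] -> 7 lines: pwh gocwl ydn edn osl vgz pbpmh
Hunk 4: at line 3 remove [edn,osl,vgz] add [trq,ruk,udemr] -> 7 lines: pwh gocwl ydn trq ruk udemr pbpmh
Hunk 5: at line 1 remove [ydn,trq,ruk] add [dfm,xou,jwx] -> 7 lines: pwh gocwl dfm xou jwx udemr pbpmh
Hunk 6: at line 5 remove [udemr] add [cfne,zsez] -> 8 lines: pwh gocwl dfm xou jwx cfne zsez pbpmh

Answer: pwh
gocwl
dfm
xou
jwx
cfne
zsez
pbpmh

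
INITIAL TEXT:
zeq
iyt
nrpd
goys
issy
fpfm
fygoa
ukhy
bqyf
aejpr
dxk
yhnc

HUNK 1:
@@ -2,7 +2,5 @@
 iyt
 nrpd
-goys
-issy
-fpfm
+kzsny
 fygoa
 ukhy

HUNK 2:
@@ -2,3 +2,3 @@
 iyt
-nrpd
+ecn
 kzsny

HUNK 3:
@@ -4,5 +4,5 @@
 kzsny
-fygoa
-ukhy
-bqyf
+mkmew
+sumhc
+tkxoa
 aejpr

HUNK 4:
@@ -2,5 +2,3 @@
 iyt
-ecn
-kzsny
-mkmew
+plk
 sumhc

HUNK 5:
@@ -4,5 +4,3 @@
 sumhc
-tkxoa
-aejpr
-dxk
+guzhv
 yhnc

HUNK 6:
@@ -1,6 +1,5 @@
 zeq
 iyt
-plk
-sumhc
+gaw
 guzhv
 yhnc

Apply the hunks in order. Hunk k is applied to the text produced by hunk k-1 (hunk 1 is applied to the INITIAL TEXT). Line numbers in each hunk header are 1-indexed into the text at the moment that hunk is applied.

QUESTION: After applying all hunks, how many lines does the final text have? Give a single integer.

Answer: 5

Derivation:
Hunk 1: at line 2 remove [goys,issy,fpfm] add [kzsny] -> 10 lines: zeq iyt nrpd kzsny fygoa ukhy bqyf aejpr dxk yhnc
Hunk 2: at line 2 remove [nrpd] add [ecn] -> 10 lines: zeq iyt ecn kzsny fygoa ukhy bqyf aejpr dxk yhnc
Hunk 3: at line 4 remove [fygoa,ukhy,bqyf] add [mkmew,sumhc,tkxoa] -> 10 lines: zeq iyt ecn kzsny mkmew sumhc tkxoa aejpr dxk yhnc
Hunk 4: at line 2 remove [ecn,kzsny,mkmew] add [plk] -> 8 lines: zeq iyt plk sumhc tkxoa aejpr dxk yhnc
Hunk 5: at line 4 remove [tkxoa,aejpr,dxk] add [guzhv] -> 6 lines: zeq iyt plk sumhc guzhv yhnc
Hunk 6: at line 1 remove [plk,sumhc] add [gaw] -> 5 lines: zeq iyt gaw guzhv yhnc
Final line count: 5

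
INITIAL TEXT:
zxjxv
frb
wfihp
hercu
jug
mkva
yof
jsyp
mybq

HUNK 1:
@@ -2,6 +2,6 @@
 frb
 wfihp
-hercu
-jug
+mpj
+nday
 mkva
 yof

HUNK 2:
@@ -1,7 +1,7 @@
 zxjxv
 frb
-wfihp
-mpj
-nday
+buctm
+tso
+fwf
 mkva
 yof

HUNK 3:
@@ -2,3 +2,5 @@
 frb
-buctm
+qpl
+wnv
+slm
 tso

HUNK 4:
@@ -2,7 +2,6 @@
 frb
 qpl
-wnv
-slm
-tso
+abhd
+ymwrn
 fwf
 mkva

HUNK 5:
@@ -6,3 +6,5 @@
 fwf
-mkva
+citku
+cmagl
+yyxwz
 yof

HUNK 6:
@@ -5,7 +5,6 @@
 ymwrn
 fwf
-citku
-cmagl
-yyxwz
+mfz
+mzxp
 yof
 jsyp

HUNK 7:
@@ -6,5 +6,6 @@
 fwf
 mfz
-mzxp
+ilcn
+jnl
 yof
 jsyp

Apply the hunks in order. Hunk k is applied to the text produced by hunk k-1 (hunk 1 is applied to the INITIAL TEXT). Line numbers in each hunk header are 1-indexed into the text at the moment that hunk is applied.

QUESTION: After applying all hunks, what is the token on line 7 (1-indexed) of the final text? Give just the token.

Hunk 1: at line 2 remove [hercu,jug] add [mpj,nday] -> 9 lines: zxjxv frb wfihp mpj nday mkva yof jsyp mybq
Hunk 2: at line 1 remove [wfihp,mpj,nday] add [buctm,tso,fwf] -> 9 lines: zxjxv frb buctm tso fwf mkva yof jsyp mybq
Hunk 3: at line 2 remove [buctm] add [qpl,wnv,slm] -> 11 lines: zxjxv frb qpl wnv slm tso fwf mkva yof jsyp mybq
Hunk 4: at line 2 remove [wnv,slm,tso] add [abhd,ymwrn] -> 10 lines: zxjxv frb qpl abhd ymwrn fwf mkva yof jsyp mybq
Hunk 5: at line 6 remove [mkva] add [citku,cmagl,yyxwz] -> 12 lines: zxjxv frb qpl abhd ymwrn fwf citku cmagl yyxwz yof jsyp mybq
Hunk 6: at line 5 remove [citku,cmagl,yyxwz] add [mfz,mzxp] -> 11 lines: zxjxv frb qpl abhd ymwrn fwf mfz mzxp yof jsyp mybq
Hunk 7: at line 6 remove [mzxp] add [ilcn,jnl] -> 12 lines: zxjxv frb qpl abhd ymwrn fwf mfz ilcn jnl yof jsyp mybq
Final line 7: mfz

Answer: mfz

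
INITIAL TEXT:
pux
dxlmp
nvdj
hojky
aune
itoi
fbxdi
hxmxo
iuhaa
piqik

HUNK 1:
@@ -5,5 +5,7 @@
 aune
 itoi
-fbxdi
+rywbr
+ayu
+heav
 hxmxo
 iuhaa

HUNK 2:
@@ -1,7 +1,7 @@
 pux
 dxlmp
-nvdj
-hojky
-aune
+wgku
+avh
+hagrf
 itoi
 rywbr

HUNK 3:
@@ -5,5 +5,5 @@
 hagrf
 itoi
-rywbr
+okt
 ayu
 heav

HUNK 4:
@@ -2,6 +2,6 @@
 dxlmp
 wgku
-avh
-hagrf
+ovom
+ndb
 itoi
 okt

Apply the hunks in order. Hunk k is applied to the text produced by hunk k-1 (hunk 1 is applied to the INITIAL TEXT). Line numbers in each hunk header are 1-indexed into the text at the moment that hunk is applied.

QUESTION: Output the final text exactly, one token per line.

Answer: pux
dxlmp
wgku
ovom
ndb
itoi
okt
ayu
heav
hxmxo
iuhaa
piqik

Derivation:
Hunk 1: at line 5 remove [fbxdi] add [rywbr,ayu,heav] -> 12 lines: pux dxlmp nvdj hojky aune itoi rywbr ayu heav hxmxo iuhaa piqik
Hunk 2: at line 1 remove [nvdj,hojky,aune] add [wgku,avh,hagrf] -> 12 lines: pux dxlmp wgku avh hagrf itoi rywbr ayu heav hxmxo iuhaa piqik
Hunk 3: at line 5 remove [rywbr] add [okt] -> 12 lines: pux dxlmp wgku avh hagrf itoi okt ayu heav hxmxo iuhaa piqik
Hunk 4: at line 2 remove [avh,hagrf] add [ovom,ndb] -> 12 lines: pux dxlmp wgku ovom ndb itoi okt ayu heav hxmxo iuhaa piqik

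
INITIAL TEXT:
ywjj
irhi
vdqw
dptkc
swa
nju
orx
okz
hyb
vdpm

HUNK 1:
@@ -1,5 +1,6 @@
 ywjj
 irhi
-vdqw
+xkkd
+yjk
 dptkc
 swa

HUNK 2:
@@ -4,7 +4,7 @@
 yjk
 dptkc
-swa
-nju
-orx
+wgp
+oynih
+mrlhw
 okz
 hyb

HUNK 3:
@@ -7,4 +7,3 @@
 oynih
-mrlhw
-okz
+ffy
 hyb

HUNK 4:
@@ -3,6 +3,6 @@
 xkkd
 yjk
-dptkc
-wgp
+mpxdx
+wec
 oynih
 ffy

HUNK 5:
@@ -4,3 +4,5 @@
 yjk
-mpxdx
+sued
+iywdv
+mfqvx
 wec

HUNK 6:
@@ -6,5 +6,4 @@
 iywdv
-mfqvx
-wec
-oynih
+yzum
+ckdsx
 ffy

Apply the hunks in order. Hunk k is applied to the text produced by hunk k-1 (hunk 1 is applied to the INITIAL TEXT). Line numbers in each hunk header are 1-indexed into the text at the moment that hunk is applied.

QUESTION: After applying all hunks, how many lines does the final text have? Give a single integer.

Answer: 11

Derivation:
Hunk 1: at line 1 remove [vdqw] add [xkkd,yjk] -> 11 lines: ywjj irhi xkkd yjk dptkc swa nju orx okz hyb vdpm
Hunk 2: at line 4 remove [swa,nju,orx] add [wgp,oynih,mrlhw] -> 11 lines: ywjj irhi xkkd yjk dptkc wgp oynih mrlhw okz hyb vdpm
Hunk 3: at line 7 remove [mrlhw,okz] add [ffy] -> 10 lines: ywjj irhi xkkd yjk dptkc wgp oynih ffy hyb vdpm
Hunk 4: at line 3 remove [dptkc,wgp] add [mpxdx,wec] -> 10 lines: ywjj irhi xkkd yjk mpxdx wec oynih ffy hyb vdpm
Hunk 5: at line 4 remove [mpxdx] add [sued,iywdv,mfqvx] -> 12 lines: ywjj irhi xkkd yjk sued iywdv mfqvx wec oynih ffy hyb vdpm
Hunk 6: at line 6 remove [mfqvx,wec,oynih] add [yzum,ckdsx] -> 11 lines: ywjj irhi xkkd yjk sued iywdv yzum ckdsx ffy hyb vdpm
Final line count: 11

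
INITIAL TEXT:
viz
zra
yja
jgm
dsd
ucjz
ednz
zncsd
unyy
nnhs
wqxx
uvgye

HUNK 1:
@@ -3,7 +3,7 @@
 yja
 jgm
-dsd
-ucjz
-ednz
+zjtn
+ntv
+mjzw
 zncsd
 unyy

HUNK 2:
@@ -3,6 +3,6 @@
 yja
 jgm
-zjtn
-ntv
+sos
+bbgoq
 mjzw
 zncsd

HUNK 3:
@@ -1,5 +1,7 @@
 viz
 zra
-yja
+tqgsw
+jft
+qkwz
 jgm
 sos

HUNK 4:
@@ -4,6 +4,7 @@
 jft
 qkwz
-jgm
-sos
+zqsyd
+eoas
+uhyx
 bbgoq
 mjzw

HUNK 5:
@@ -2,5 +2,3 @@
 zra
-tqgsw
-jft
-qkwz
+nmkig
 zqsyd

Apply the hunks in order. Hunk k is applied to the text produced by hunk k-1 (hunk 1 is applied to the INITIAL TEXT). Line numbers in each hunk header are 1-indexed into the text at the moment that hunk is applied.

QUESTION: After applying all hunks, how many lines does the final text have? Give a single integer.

Answer: 13

Derivation:
Hunk 1: at line 3 remove [dsd,ucjz,ednz] add [zjtn,ntv,mjzw] -> 12 lines: viz zra yja jgm zjtn ntv mjzw zncsd unyy nnhs wqxx uvgye
Hunk 2: at line 3 remove [zjtn,ntv] add [sos,bbgoq] -> 12 lines: viz zra yja jgm sos bbgoq mjzw zncsd unyy nnhs wqxx uvgye
Hunk 3: at line 1 remove [yja] add [tqgsw,jft,qkwz] -> 14 lines: viz zra tqgsw jft qkwz jgm sos bbgoq mjzw zncsd unyy nnhs wqxx uvgye
Hunk 4: at line 4 remove [jgm,sos] add [zqsyd,eoas,uhyx] -> 15 lines: viz zra tqgsw jft qkwz zqsyd eoas uhyx bbgoq mjzw zncsd unyy nnhs wqxx uvgye
Hunk 5: at line 2 remove [tqgsw,jft,qkwz] add [nmkig] -> 13 lines: viz zra nmkig zqsyd eoas uhyx bbgoq mjzw zncsd unyy nnhs wqxx uvgye
Final line count: 13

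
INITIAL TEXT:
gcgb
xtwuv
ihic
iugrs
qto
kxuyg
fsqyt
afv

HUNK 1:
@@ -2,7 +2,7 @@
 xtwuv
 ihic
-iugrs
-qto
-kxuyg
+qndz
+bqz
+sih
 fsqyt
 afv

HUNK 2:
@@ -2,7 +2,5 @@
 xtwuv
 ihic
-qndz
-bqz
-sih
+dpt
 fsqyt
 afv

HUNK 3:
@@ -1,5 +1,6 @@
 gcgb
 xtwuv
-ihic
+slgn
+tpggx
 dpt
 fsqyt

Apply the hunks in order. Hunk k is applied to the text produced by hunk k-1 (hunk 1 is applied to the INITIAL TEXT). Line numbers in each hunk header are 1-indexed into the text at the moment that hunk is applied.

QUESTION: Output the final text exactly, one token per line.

Hunk 1: at line 2 remove [iugrs,qto,kxuyg] add [qndz,bqz,sih] -> 8 lines: gcgb xtwuv ihic qndz bqz sih fsqyt afv
Hunk 2: at line 2 remove [qndz,bqz,sih] add [dpt] -> 6 lines: gcgb xtwuv ihic dpt fsqyt afv
Hunk 3: at line 1 remove [ihic] add [slgn,tpggx] -> 7 lines: gcgb xtwuv slgn tpggx dpt fsqyt afv

Answer: gcgb
xtwuv
slgn
tpggx
dpt
fsqyt
afv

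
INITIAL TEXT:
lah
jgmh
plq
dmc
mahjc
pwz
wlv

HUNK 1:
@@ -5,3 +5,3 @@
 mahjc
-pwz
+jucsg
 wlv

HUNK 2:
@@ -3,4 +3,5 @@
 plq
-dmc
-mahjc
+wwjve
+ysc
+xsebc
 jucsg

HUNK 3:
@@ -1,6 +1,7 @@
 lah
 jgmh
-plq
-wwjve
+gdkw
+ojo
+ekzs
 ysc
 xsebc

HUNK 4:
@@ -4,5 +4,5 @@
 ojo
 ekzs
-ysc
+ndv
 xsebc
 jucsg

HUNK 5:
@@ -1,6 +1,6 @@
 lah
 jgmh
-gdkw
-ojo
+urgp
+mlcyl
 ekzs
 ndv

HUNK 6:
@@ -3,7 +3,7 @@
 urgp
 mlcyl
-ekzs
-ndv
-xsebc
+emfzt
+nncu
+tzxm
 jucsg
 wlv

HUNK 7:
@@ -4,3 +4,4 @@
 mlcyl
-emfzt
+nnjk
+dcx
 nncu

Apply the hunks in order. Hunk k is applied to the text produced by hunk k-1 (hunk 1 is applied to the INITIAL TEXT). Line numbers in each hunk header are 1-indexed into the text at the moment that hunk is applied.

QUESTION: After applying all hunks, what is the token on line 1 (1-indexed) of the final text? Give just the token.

Hunk 1: at line 5 remove [pwz] add [jucsg] -> 7 lines: lah jgmh plq dmc mahjc jucsg wlv
Hunk 2: at line 3 remove [dmc,mahjc] add [wwjve,ysc,xsebc] -> 8 lines: lah jgmh plq wwjve ysc xsebc jucsg wlv
Hunk 3: at line 1 remove [plq,wwjve] add [gdkw,ojo,ekzs] -> 9 lines: lah jgmh gdkw ojo ekzs ysc xsebc jucsg wlv
Hunk 4: at line 4 remove [ysc] add [ndv] -> 9 lines: lah jgmh gdkw ojo ekzs ndv xsebc jucsg wlv
Hunk 5: at line 1 remove [gdkw,ojo] add [urgp,mlcyl] -> 9 lines: lah jgmh urgp mlcyl ekzs ndv xsebc jucsg wlv
Hunk 6: at line 3 remove [ekzs,ndv,xsebc] add [emfzt,nncu,tzxm] -> 9 lines: lah jgmh urgp mlcyl emfzt nncu tzxm jucsg wlv
Hunk 7: at line 4 remove [emfzt] add [nnjk,dcx] -> 10 lines: lah jgmh urgp mlcyl nnjk dcx nncu tzxm jucsg wlv
Final line 1: lah

Answer: lah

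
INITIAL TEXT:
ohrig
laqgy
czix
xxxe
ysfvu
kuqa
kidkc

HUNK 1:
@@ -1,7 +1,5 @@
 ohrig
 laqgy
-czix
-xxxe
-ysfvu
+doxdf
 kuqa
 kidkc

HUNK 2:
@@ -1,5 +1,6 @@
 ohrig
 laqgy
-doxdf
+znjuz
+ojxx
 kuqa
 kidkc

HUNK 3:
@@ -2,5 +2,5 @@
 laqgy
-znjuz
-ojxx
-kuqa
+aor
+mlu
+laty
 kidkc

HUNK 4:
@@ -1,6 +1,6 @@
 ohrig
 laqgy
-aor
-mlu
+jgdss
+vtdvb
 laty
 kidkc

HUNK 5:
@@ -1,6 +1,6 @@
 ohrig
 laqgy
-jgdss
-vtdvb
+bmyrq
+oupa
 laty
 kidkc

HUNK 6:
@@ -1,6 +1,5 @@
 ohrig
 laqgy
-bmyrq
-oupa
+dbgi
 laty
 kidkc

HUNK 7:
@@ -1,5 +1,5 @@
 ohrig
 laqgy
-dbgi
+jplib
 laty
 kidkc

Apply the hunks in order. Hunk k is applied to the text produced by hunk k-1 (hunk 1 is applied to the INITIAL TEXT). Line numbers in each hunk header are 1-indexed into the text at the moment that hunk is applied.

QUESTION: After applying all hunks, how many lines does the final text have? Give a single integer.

Hunk 1: at line 1 remove [czix,xxxe,ysfvu] add [doxdf] -> 5 lines: ohrig laqgy doxdf kuqa kidkc
Hunk 2: at line 1 remove [doxdf] add [znjuz,ojxx] -> 6 lines: ohrig laqgy znjuz ojxx kuqa kidkc
Hunk 3: at line 2 remove [znjuz,ojxx,kuqa] add [aor,mlu,laty] -> 6 lines: ohrig laqgy aor mlu laty kidkc
Hunk 4: at line 1 remove [aor,mlu] add [jgdss,vtdvb] -> 6 lines: ohrig laqgy jgdss vtdvb laty kidkc
Hunk 5: at line 1 remove [jgdss,vtdvb] add [bmyrq,oupa] -> 6 lines: ohrig laqgy bmyrq oupa laty kidkc
Hunk 6: at line 1 remove [bmyrq,oupa] add [dbgi] -> 5 lines: ohrig laqgy dbgi laty kidkc
Hunk 7: at line 1 remove [dbgi] add [jplib] -> 5 lines: ohrig laqgy jplib laty kidkc
Final line count: 5

Answer: 5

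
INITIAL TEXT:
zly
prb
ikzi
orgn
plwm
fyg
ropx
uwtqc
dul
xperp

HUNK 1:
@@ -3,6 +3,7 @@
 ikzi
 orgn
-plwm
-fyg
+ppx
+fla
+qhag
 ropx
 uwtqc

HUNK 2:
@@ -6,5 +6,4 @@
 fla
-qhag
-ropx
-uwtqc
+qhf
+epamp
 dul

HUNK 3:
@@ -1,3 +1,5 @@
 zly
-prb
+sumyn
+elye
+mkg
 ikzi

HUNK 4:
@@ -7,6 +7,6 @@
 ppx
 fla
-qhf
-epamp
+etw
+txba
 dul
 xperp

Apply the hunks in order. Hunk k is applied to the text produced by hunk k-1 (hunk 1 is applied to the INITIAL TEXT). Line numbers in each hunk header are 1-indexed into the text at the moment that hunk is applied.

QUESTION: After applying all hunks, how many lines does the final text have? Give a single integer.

Hunk 1: at line 3 remove [plwm,fyg] add [ppx,fla,qhag] -> 11 lines: zly prb ikzi orgn ppx fla qhag ropx uwtqc dul xperp
Hunk 2: at line 6 remove [qhag,ropx,uwtqc] add [qhf,epamp] -> 10 lines: zly prb ikzi orgn ppx fla qhf epamp dul xperp
Hunk 3: at line 1 remove [prb] add [sumyn,elye,mkg] -> 12 lines: zly sumyn elye mkg ikzi orgn ppx fla qhf epamp dul xperp
Hunk 4: at line 7 remove [qhf,epamp] add [etw,txba] -> 12 lines: zly sumyn elye mkg ikzi orgn ppx fla etw txba dul xperp
Final line count: 12

Answer: 12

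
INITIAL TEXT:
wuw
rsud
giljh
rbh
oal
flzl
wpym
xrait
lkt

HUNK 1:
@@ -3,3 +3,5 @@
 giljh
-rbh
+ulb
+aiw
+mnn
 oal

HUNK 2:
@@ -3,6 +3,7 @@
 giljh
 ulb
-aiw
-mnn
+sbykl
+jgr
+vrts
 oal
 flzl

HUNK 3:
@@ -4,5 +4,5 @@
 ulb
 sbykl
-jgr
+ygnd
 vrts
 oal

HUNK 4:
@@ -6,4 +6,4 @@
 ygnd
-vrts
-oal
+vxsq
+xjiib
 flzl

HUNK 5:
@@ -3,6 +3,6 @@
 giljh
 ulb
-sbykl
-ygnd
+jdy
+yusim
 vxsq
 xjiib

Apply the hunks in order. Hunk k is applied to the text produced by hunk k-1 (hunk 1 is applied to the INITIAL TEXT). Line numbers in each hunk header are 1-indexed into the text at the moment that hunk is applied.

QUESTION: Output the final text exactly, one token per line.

Answer: wuw
rsud
giljh
ulb
jdy
yusim
vxsq
xjiib
flzl
wpym
xrait
lkt

Derivation:
Hunk 1: at line 3 remove [rbh] add [ulb,aiw,mnn] -> 11 lines: wuw rsud giljh ulb aiw mnn oal flzl wpym xrait lkt
Hunk 2: at line 3 remove [aiw,mnn] add [sbykl,jgr,vrts] -> 12 lines: wuw rsud giljh ulb sbykl jgr vrts oal flzl wpym xrait lkt
Hunk 3: at line 4 remove [jgr] add [ygnd] -> 12 lines: wuw rsud giljh ulb sbykl ygnd vrts oal flzl wpym xrait lkt
Hunk 4: at line 6 remove [vrts,oal] add [vxsq,xjiib] -> 12 lines: wuw rsud giljh ulb sbykl ygnd vxsq xjiib flzl wpym xrait lkt
Hunk 5: at line 3 remove [sbykl,ygnd] add [jdy,yusim] -> 12 lines: wuw rsud giljh ulb jdy yusim vxsq xjiib flzl wpym xrait lkt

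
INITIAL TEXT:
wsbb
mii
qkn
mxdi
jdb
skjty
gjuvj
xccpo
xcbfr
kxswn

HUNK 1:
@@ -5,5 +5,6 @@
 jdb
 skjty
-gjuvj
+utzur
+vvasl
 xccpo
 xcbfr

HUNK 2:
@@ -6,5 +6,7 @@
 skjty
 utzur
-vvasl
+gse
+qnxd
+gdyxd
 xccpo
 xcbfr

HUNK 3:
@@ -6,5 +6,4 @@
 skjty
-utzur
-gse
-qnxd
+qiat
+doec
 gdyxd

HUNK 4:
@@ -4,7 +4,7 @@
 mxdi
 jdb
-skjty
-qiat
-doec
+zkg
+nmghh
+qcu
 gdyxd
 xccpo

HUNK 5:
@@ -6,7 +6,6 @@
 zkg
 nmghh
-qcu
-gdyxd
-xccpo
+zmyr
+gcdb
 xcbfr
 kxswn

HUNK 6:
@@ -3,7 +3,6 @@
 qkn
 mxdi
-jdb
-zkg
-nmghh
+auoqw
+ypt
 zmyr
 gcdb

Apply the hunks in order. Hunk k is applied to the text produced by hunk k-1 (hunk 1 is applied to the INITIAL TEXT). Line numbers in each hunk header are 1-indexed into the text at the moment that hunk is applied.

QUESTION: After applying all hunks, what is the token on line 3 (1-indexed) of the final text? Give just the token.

Hunk 1: at line 5 remove [gjuvj] add [utzur,vvasl] -> 11 lines: wsbb mii qkn mxdi jdb skjty utzur vvasl xccpo xcbfr kxswn
Hunk 2: at line 6 remove [vvasl] add [gse,qnxd,gdyxd] -> 13 lines: wsbb mii qkn mxdi jdb skjty utzur gse qnxd gdyxd xccpo xcbfr kxswn
Hunk 3: at line 6 remove [utzur,gse,qnxd] add [qiat,doec] -> 12 lines: wsbb mii qkn mxdi jdb skjty qiat doec gdyxd xccpo xcbfr kxswn
Hunk 4: at line 4 remove [skjty,qiat,doec] add [zkg,nmghh,qcu] -> 12 lines: wsbb mii qkn mxdi jdb zkg nmghh qcu gdyxd xccpo xcbfr kxswn
Hunk 5: at line 6 remove [qcu,gdyxd,xccpo] add [zmyr,gcdb] -> 11 lines: wsbb mii qkn mxdi jdb zkg nmghh zmyr gcdb xcbfr kxswn
Hunk 6: at line 3 remove [jdb,zkg,nmghh] add [auoqw,ypt] -> 10 lines: wsbb mii qkn mxdi auoqw ypt zmyr gcdb xcbfr kxswn
Final line 3: qkn

Answer: qkn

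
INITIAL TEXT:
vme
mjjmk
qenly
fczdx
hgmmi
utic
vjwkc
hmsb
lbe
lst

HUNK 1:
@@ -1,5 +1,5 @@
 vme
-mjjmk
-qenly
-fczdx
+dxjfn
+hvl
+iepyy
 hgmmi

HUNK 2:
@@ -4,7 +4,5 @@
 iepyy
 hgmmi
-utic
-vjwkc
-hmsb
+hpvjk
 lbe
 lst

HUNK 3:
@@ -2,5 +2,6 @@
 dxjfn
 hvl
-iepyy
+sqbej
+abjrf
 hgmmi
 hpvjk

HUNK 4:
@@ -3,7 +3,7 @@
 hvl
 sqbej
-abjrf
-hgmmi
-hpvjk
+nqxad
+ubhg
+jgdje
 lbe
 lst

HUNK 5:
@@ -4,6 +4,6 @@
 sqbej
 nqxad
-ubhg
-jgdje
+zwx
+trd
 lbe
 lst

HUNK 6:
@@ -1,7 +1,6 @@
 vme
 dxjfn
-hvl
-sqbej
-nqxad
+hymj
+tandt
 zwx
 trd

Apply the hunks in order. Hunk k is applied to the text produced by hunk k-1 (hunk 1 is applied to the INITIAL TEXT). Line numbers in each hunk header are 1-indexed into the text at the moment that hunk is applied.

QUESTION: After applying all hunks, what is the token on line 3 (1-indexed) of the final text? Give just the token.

Hunk 1: at line 1 remove [mjjmk,qenly,fczdx] add [dxjfn,hvl,iepyy] -> 10 lines: vme dxjfn hvl iepyy hgmmi utic vjwkc hmsb lbe lst
Hunk 2: at line 4 remove [utic,vjwkc,hmsb] add [hpvjk] -> 8 lines: vme dxjfn hvl iepyy hgmmi hpvjk lbe lst
Hunk 3: at line 2 remove [iepyy] add [sqbej,abjrf] -> 9 lines: vme dxjfn hvl sqbej abjrf hgmmi hpvjk lbe lst
Hunk 4: at line 3 remove [abjrf,hgmmi,hpvjk] add [nqxad,ubhg,jgdje] -> 9 lines: vme dxjfn hvl sqbej nqxad ubhg jgdje lbe lst
Hunk 5: at line 4 remove [ubhg,jgdje] add [zwx,trd] -> 9 lines: vme dxjfn hvl sqbej nqxad zwx trd lbe lst
Hunk 6: at line 1 remove [hvl,sqbej,nqxad] add [hymj,tandt] -> 8 lines: vme dxjfn hymj tandt zwx trd lbe lst
Final line 3: hymj

Answer: hymj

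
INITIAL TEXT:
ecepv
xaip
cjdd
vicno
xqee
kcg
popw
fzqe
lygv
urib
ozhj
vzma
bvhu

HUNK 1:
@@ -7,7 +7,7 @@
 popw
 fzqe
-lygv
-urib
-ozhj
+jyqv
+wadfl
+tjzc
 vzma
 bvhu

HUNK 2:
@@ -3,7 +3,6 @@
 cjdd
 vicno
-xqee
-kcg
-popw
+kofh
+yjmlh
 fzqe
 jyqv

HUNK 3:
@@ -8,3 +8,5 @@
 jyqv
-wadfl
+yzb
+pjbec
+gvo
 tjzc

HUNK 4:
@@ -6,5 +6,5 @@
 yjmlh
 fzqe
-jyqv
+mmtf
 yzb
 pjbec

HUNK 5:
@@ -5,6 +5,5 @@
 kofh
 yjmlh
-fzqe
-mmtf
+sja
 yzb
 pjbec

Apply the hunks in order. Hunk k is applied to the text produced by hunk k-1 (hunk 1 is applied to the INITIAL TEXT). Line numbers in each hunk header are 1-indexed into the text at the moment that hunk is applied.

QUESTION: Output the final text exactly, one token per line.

Answer: ecepv
xaip
cjdd
vicno
kofh
yjmlh
sja
yzb
pjbec
gvo
tjzc
vzma
bvhu

Derivation:
Hunk 1: at line 7 remove [lygv,urib,ozhj] add [jyqv,wadfl,tjzc] -> 13 lines: ecepv xaip cjdd vicno xqee kcg popw fzqe jyqv wadfl tjzc vzma bvhu
Hunk 2: at line 3 remove [xqee,kcg,popw] add [kofh,yjmlh] -> 12 lines: ecepv xaip cjdd vicno kofh yjmlh fzqe jyqv wadfl tjzc vzma bvhu
Hunk 3: at line 8 remove [wadfl] add [yzb,pjbec,gvo] -> 14 lines: ecepv xaip cjdd vicno kofh yjmlh fzqe jyqv yzb pjbec gvo tjzc vzma bvhu
Hunk 4: at line 6 remove [jyqv] add [mmtf] -> 14 lines: ecepv xaip cjdd vicno kofh yjmlh fzqe mmtf yzb pjbec gvo tjzc vzma bvhu
Hunk 5: at line 5 remove [fzqe,mmtf] add [sja] -> 13 lines: ecepv xaip cjdd vicno kofh yjmlh sja yzb pjbec gvo tjzc vzma bvhu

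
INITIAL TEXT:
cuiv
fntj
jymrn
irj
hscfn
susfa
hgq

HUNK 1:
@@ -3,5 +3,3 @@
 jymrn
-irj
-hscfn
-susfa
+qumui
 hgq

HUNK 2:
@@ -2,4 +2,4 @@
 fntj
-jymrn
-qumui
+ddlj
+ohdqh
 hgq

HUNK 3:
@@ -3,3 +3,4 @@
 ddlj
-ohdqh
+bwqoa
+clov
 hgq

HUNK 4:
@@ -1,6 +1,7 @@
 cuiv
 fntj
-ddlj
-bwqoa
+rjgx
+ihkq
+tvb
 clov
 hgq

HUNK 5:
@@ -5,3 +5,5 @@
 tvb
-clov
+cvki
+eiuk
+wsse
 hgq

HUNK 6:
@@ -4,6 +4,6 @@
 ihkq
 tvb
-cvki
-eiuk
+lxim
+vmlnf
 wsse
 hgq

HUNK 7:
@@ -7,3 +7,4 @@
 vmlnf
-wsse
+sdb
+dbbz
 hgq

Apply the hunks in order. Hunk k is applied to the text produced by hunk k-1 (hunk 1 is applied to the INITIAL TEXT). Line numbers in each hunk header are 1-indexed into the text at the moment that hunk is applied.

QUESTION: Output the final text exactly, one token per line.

Hunk 1: at line 3 remove [irj,hscfn,susfa] add [qumui] -> 5 lines: cuiv fntj jymrn qumui hgq
Hunk 2: at line 2 remove [jymrn,qumui] add [ddlj,ohdqh] -> 5 lines: cuiv fntj ddlj ohdqh hgq
Hunk 3: at line 3 remove [ohdqh] add [bwqoa,clov] -> 6 lines: cuiv fntj ddlj bwqoa clov hgq
Hunk 4: at line 1 remove [ddlj,bwqoa] add [rjgx,ihkq,tvb] -> 7 lines: cuiv fntj rjgx ihkq tvb clov hgq
Hunk 5: at line 5 remove [clov] add [cvki,eiuk,wsse] -> 9 lines: cuiv fntj rjgx ihkq tvb cvki eiuk wsse hgq
Hunk 6: at line 4 remove [cvki,eiuk] add [lxim,vmlnf] -> 9 lines: cuiv fntj rjgx ihkq tvb lxim vmlnf wsse hgq
Hunk 7: at line 7 remove [wsse] add [sdb,dbbz] -> 10 lines: cuiv fntj rjgx ihkq tvb lxim vmlnf sdb dbbz hgq

Answer: cuiv
fntj
rjgx
ihkq
tvb
lxim
vmlnf
sdb
dbbz
hgq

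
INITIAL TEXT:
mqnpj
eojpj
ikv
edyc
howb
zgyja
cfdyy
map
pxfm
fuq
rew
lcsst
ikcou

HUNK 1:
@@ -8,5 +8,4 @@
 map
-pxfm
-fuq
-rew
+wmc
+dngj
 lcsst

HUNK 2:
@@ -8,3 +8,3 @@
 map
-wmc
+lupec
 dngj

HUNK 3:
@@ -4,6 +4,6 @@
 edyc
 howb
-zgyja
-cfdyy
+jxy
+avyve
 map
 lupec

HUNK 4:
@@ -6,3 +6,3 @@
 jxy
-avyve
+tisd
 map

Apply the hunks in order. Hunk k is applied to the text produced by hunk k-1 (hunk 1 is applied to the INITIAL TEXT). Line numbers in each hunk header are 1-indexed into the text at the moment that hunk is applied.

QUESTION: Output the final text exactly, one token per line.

Hunk 1: at line 8 remove [pxfm,fuq,rew] add [wmc,dngj] -> 12 lines: mqnpj eojpj ikv edyc howb zgyja cfdyy map wmc dngj lcsst ikcou
Hunk 2: at line 8 remove [wmc] add [lupec] -> 12 lines: mqnpj eojpj ikv edyc howb zgyja cfdyy map lupec dngj lcsst ikcou
Hunk 3: at line 4 remove [zgyja,cfdyy] add [jxy,avyve] -> 12 lines: mqnpj eojpj ikv edyc howb jxy avyve map lupec dngj lcsst ikcou
Hunk 4: at line 6 remove [avyve] add [tisd] -> 12 lines: mqnpj eojpj ikv edyc howb jxy tisd map lupec dngj lcsst ikcou

Answer: mqnpj
eojpj
ikv
edyc
howb
jxy
tisd
map
lupec
dngj
lcsst
ikcou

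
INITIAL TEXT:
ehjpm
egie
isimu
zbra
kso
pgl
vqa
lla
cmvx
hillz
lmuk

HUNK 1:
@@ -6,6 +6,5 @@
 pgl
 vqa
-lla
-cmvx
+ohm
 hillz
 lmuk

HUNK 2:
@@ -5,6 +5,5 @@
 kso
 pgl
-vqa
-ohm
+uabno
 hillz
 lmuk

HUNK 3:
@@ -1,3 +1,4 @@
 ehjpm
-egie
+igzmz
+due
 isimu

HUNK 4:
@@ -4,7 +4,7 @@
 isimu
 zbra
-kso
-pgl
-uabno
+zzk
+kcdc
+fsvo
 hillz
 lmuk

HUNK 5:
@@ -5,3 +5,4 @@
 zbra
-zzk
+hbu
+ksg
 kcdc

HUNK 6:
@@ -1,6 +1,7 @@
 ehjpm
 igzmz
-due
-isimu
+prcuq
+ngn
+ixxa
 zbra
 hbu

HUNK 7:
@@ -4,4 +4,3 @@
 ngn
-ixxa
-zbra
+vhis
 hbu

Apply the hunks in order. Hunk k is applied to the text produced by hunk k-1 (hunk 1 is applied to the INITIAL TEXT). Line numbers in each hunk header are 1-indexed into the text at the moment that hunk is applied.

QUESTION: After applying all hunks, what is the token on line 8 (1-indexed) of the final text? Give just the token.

Answer: kcdc

Derivation:
Hunk 1: at line 6 remove [lla,cmvx] add [ohm] -> 10 lines: ehjpm egie isimu zbra kso pgl vqa ohm hillz lmuk
Hunk 2: at line 5 remove [vqa,ohm] add [uabno] -> 9 lines: ehjpm egie isimu zbra kso pgl uabno hillz lmuk
Hunk 3: at line 1 remove [egie] add [igzmz,due] -> 10 lines: ehjpm igzmz due isimu zbra kso pgl uabno hillz lmuk
Hunk 4: at line 4 remove [kso,pgl,uabno] add [zzk,kcdc,fsvo] -> 10 lines: ehjpm igzmz due isimu zbra zzk kcdc fsvo hillz lmuk
Hunk 5: at line 5 remove [zzk] add [hbu,ksg] -> 11 lines: ehjpm igzmz due isimu zbra hbu ksg kcdc fsvo hillz lmuk
Hunk 6: at line 1 remove [due,isimu] add [prcuq,ngn,ixxa] -> 12 lines: ehjpm igzmz prcuq ngn ixxa zbra hbu ksg kcdc fsvo hillz lmuk
Hunk 7: at line 4 remove [ixxa,zbra] add [vhis] -> 11 lines: ehjpm igzmz prcuq ngn vhis hbu ksg kcdc fsvo hillz lmuk
Final line 8: kcdc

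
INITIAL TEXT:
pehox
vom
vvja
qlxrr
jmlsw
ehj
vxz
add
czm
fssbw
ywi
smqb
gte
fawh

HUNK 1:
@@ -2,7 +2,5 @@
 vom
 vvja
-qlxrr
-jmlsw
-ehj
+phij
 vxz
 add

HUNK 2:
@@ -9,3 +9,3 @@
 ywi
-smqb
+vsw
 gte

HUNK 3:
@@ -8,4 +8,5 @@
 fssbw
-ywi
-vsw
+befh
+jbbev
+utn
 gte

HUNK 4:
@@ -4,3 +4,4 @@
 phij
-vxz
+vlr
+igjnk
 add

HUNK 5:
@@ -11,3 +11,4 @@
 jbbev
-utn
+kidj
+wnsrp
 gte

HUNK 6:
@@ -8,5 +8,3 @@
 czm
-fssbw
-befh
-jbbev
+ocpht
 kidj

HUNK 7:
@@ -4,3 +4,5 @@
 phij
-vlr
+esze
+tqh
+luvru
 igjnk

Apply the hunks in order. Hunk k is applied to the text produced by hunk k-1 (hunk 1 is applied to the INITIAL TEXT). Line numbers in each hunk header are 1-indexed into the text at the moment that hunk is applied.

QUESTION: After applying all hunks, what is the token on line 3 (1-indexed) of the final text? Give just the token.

Hunk 1: at line 2 remove [qlxrr,jmlsw,ehj] add [phij] -> 12 lines: pehox vom vvja phij vxz add czm fssbw ywi smqb gte fawh
Hunk 2: at line 9 remove [smqb] add [vsw] -> 12 lines: pehox vom vvja phij vxz add czm fssbw ywi vsw gte fawh
Hunk 3: at line 8 remove [ywi,vsw] add [befh,jbbev,utn] -> 13 lines: pehox vom vvja phij vxz add czm fssbw befh jbbev utn gte fawh
Hunk 4: at line 4 remove [vxz] add [vlr,igjnk] -> 14 lines: pehox vom vvja phij vlr igjnk add czm fssbw befh jbbev utn gte fawh
Hunk 5: at line 11 remove [utn] add [kidj,wnsrp] -> 15 lines: pehox vom vvja phij vlr igjnk add czm fssbw befh jbbev kidj wnsrp gte fawh
Hunk 6: at line 8 remove [fssbw,befh,jbbev] add [ocpht] -> 13 lines: pehox vom vvja phij vlr igjnk add czm ocpht kidj wnsrp gte fawh
Hunk 7: at line 4 remove [vlr] add [esze,tqh,luvru] -> 15 lines: pehox vom vvja phij esze tqh luvru igjnk add czm ocpht kidj wnsrp gte fawh
Final line 3: vvja

Answer: vvja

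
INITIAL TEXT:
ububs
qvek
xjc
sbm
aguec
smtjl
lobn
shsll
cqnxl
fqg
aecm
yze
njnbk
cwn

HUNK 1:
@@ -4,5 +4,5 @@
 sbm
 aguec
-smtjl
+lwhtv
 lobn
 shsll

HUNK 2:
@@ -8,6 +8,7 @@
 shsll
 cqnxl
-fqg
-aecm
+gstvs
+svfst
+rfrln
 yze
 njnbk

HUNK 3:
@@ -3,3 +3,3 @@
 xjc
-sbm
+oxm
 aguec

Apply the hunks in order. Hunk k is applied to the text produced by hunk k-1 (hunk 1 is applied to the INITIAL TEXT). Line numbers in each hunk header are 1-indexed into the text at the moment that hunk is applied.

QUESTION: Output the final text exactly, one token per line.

Hunk 1: at line 4 remove [smtjl] add [lwhtv] -> 14 lines: ububs qvek xjc sbm aguec lwhtv lobn shsll cqnxl fqg aecm yze njnbk cwn
Hunk 2: at line 8 remove [fqg,aecm] add [gstvs,svfst,rfrln] -> 15 lines: ububs qvek xjc sbm aguec lwhtv lobn shsll cqnxl gstvs svfst rfrln yze njnbk cwn
Hunk 3: at line 3 remove [sbm] add [oxm] -> 15 lines: ububs qvek xjc oxm aguec lwhtv lobn shsll cqnxl gstvs svfst rfrln yze njnbk cwn

Answer: ububs
qvek
xjc
oxm
aguec
lwhtv
lobn
shsll
cqnxl
gstvs
svfst
rfrln
yze
njnbk
cwn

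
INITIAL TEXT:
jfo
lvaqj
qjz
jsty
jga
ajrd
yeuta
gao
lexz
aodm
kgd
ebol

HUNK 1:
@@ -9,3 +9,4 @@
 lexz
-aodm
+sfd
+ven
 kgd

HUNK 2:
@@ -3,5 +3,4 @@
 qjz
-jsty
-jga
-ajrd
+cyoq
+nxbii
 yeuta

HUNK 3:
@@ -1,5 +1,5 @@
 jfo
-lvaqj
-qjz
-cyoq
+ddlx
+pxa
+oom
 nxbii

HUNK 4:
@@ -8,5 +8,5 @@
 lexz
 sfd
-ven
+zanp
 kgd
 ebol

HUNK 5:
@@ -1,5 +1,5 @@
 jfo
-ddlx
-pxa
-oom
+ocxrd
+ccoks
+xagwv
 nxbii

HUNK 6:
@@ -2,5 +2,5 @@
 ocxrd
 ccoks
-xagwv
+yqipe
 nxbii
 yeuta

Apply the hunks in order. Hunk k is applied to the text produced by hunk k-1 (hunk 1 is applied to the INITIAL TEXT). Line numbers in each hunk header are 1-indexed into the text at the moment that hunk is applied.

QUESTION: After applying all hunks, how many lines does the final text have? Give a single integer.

Answer: 12

Derivation:
Hunk 1: at line 9 remove [aodm] add [sfd,ven] -> 13 lines: jfo lvaqj qjz jsty jga ajrd yeuta gao lexz sfd ven kgd ebol
Hunk 2: at line 3 remove [jsty,jga,ajrd] add [cyoq,nxbii] -> 12 lines: jfo lvaqj qjz cyoq nxbii yeuta gao lexz sfd ven kgd ebol
Hunk 3: at line 1 remove [lvaqj,qjz,cyoq] add [ddlx,pxa,oom] -> 12 lines: jfo ddlx pxa oom nxbii yeuta gao lexz sfd ven kgd ebol
Hunk 4: at line 8 remove [ven] add [zanp] -> 12 lines: jfo ddlx pxa oom nxbii yeuta gao lexz sfd zanp kgd ebol
Hunk 5: at line 1 remove [ddlx,pxa,oom] add [ocxrd,ccoks,xagwv] -> 12 lines: jfo ocxrd ccoks xagwv nxbii yeuta gao lexz sfd zanp kgd ebol
Hunk 6: at line 2 remove [xagwv] add [yqipe] -> 12 lines: jfo ocxrd ccoks yqipe nxbii yeuta gao lexz sfd zanp kgd ebol
Final line count: 12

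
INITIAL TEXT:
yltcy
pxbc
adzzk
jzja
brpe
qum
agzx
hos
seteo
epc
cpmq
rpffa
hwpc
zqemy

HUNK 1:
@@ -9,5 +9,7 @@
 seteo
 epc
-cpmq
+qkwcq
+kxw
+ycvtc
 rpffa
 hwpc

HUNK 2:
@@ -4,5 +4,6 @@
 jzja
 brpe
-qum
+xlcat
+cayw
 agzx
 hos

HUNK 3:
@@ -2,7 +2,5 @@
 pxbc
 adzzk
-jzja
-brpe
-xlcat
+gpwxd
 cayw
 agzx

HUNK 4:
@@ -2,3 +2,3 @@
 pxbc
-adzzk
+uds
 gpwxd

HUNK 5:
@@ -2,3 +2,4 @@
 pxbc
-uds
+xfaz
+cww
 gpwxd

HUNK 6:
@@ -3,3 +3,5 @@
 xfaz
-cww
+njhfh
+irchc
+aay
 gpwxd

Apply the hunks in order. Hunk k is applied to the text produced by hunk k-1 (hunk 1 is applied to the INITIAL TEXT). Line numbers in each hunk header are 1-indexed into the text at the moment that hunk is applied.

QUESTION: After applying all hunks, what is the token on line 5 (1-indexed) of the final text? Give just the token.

Answer: irchc

Derivation:
Hunk 1: at line 9 remove [cpmq] add [qkwcq,kxw,ycvtc] -> 16 lines: yltcy pxbc adzzk jzja brpe qum agzx hos seteo epc qkwcq kxw ycvtc rpffa hwpc zqemy
Hunk 2: at line 4 remove [qum] add [xlcat,cayw] -> 17 lines: yltcy pxbc adzzk jzja brpe xlcat cayw agzx hos seteo epc qkwcq kxw ycvtc rpffa hwpc zqemy
Hunk 3: at line 2 remove [jzja,brpe,xlcat] add [gpwxd] -> 15 lines: yltcy pxbc adzzk gpwxd cayw agzx hos seteo epc qkwcq kxw ycvtc rpffa hwpc zqemy
Hunk 4: at line 2 remove [adzzk] add [uds] -> 15 lines: yltcy pxbc uds gpwxd cayw agzx hos seteo epc qkwcq kxw ycvtc rpffa hwpc zqemy
Hunk 5: at line 2 remove [uds] add [xfaz,cww] -> 16 lines: yltcy pxbc xfaz cww gpwxd cayw agzx hos seteo epc qkwcq kxw ycvtc rpffa hwpc zqemy
Hunk 6: at line 3 remove [cww] add [njhfh,irchc,aay] -> 18 lines: yltcy pxbc xfaz njhfh irchc aay gpwxd cayw agzx hos seteo epc qkwcq kxw ycvtc rpffa hwpc zqemy
Final line 5: irchc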